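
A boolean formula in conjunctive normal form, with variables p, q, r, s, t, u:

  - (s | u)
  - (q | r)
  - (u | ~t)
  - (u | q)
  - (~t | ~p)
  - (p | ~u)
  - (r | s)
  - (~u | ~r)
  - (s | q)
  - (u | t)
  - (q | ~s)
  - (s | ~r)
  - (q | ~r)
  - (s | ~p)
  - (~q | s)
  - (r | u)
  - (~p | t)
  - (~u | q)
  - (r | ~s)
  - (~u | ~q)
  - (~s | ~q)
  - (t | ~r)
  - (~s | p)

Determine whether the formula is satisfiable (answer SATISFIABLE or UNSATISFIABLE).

s = True:
  propagation gives q=True; an empty clause results — contradiction.
s = False:
  propagation gives u=True, p=True; an empty clause results — contradiction.
Every branch closes, so no satisfying assignment exists.

UNSATISFIABLE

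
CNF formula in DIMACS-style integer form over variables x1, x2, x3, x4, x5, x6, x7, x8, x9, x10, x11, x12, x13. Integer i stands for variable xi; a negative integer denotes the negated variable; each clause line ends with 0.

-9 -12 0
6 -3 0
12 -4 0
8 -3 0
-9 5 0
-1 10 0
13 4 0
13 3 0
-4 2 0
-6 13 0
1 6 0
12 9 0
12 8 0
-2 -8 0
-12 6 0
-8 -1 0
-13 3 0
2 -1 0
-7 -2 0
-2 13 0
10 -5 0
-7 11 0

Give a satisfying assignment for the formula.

x1=False, x2=False, x3=True, x4=False, x5=True, x6=True, x7=False, x8=True, x9=True, x10=True, x11=False, x12=False, x13=True

x7 occurs only negated in the remaining clauses — set x7 = False.
x10 occurs only positively in the remaining clauses — set x10 = True.
Try x1 = False.
  then x6 is forced to True.
  then x13 is forced to True.
  then x3 is forced to True.
  then x8 is forced to True.
  then x2 is forced to False.
  then x4 is forced to False.
Set x5 = True and propagate.
Try x9 = True.
  then x12 is forced to False.
x11 is now unconstrained; take x11 = False.
Every clause has at least one true literal under this assignment.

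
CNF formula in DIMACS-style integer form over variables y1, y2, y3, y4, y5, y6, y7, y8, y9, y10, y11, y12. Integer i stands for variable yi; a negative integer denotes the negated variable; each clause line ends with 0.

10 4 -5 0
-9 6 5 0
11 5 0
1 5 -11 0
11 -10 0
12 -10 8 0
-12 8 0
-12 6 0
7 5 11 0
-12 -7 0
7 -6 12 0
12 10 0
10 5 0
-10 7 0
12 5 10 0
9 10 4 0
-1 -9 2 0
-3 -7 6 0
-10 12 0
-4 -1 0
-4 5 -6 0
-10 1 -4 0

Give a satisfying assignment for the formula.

y1=0, y2=1, y3=1, y4=1, y5=1, y6=1, y7=0, y8=1, y9=0, y10=0, y11=0, y12=1

y2 occurs only positively in the remaining clauses — set y2 = True.
y8 occurs only positively in the remaining clauses — set y8 = True.
Try y1 = False.
Try y3 = True.
Try y4 = True.
  then y10 is forced to False.
  then y12 is forced to True.
  then y6 is forced to True.
  then y7 is forced to False.
  then y5 is forced to True.
y9, y11 are now unconstrained; take y9 = False, y11 = False.
Every clause has at least one true literal under this assignment.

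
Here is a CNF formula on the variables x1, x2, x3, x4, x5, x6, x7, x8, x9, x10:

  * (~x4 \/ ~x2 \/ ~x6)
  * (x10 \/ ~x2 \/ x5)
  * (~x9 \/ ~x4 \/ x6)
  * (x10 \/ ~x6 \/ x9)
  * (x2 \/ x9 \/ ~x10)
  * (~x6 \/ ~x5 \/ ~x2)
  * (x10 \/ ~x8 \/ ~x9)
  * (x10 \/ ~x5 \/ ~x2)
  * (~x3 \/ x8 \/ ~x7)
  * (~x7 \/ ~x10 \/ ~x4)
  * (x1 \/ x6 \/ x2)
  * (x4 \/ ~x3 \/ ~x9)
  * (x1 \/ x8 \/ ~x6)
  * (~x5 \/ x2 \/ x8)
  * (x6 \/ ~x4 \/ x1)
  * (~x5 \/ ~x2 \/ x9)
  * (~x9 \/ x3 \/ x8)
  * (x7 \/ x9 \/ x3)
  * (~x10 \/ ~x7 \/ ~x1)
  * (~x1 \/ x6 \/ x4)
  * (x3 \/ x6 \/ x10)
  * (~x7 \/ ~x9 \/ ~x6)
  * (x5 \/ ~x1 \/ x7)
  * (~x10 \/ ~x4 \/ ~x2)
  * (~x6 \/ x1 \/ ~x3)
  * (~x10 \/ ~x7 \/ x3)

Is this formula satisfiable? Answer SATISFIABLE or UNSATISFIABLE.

Branch on x1: take x1 = False.
Branch on x2: take x2 = True.
For the remaining variables, x3 = True, x4 = False, x5 = False, x6 = False, x7 = False, x8 = True, x9 = False, x10 = True works.
Every clause has at least one true literal under this assignment.
So x1 = False, x2 = True, x3 = True, x4 = False, x5 = False, x6 = False, x7 = False, x8 = True, x9 = False, x10 = True is a satisfying assignment.

SATISFIABLE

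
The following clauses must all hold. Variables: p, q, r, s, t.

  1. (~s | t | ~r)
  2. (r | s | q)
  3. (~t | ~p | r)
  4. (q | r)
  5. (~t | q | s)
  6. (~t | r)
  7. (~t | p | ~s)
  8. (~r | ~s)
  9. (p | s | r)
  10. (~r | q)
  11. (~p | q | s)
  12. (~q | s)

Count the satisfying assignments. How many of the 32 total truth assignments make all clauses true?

2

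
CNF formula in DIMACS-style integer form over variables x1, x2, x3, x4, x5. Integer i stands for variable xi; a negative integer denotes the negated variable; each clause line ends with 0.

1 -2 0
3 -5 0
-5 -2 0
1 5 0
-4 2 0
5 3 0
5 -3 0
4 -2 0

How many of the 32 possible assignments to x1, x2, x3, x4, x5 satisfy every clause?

2

Satisfying assignments:
  x1=0 x2=0 x3=1 x4=0 x5=1
  x1=1 x2=0 x3=1 x4=0 x5=1
Count: 2.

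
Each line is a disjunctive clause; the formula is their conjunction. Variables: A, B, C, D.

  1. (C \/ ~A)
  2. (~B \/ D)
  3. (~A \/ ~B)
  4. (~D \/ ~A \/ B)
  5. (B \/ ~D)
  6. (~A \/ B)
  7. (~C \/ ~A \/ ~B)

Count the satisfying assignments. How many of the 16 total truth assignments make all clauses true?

4

The models are:
  A=F B=F C=F D=F
  A=F B=F C=T D=F
  A=F B=T C=F D=T
  A=F B=T C=T D=T
Count: 4.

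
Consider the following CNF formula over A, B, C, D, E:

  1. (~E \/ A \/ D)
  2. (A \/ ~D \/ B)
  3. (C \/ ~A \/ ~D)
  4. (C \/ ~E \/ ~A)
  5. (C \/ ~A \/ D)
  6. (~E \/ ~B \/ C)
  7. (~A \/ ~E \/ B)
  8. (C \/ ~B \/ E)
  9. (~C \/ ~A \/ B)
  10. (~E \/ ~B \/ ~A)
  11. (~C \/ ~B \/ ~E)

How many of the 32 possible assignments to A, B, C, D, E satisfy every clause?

The models are:
  A=0 B=0 C=0 D=0 E=0
  A=0 B=0 C=1 D=0 E=0
  A=0 B=1 C=1 D=0 E=0
  A=0 B=1 C=1 D=1 E=0
  A=1 B=1 C=1 D=0 E=0
  A=1 B=1 C=1 D=1 E=0
That's 6 in total.

6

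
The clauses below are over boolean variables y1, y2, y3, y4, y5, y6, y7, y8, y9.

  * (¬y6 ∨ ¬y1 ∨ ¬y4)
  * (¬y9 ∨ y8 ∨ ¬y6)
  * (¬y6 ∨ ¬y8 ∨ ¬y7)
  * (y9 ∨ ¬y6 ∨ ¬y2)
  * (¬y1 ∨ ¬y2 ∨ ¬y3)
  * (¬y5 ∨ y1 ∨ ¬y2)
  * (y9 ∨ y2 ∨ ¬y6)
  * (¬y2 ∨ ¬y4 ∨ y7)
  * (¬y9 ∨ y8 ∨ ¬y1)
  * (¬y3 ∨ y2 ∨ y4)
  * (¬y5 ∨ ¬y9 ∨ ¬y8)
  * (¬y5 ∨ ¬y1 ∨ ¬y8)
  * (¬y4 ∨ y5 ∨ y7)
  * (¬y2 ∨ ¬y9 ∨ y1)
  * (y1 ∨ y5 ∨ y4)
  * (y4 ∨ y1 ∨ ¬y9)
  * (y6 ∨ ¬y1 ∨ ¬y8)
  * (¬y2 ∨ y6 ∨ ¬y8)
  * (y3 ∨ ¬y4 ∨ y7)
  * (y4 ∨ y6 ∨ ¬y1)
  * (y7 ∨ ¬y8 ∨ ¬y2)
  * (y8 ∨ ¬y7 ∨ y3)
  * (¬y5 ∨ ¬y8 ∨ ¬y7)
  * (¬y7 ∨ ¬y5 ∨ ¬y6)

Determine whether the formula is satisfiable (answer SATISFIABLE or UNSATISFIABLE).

SATISFIABLE

Try y1 = False.
Set y2 = False and propagate.
For the remaining variables, y3 = True, y4 = True, y5 = True, y6 = False, y7 = False, y8 = True, y9 = False works.
Every clause has at least one true literal under this assignment.
So y1=F, y2=F, y3=T, y4=T, y5=T, y6=F, y7=F, y8=T, y9=F is a satisfying assignment.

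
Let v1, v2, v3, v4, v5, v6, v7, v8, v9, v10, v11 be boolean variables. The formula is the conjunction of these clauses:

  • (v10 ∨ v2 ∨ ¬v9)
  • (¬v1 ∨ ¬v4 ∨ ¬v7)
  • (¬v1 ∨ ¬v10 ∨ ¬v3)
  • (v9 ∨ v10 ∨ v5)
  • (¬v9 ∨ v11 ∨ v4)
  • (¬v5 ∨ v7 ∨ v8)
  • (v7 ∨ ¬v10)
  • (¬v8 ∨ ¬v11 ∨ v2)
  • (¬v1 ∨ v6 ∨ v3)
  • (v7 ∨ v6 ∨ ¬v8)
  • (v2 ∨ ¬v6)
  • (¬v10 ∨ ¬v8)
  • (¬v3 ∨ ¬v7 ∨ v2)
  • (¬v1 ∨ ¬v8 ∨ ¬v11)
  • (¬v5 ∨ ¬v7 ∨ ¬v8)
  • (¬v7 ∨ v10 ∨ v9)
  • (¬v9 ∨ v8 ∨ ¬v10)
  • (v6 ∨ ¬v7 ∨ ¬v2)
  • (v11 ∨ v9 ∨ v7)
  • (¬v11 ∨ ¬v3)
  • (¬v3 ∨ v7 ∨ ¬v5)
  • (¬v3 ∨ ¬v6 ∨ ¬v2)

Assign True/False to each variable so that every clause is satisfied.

v1=F  v2=F  v3=F  v4=T  v5=T  v6=F  v7=T  v8=F  v9=F  v10=T  v11=T

Pure literal: v1 appears only negated; assign v1 = False.
Set v2 = False and propagate.
  then v6 is forced to False.
Try v3 = False.
Branch on v4: take v4 = True.
The remaining clauses are satisfied by v5 = True, v7 = True, v8 = False, v9 = False, v10 = True, v11 = True.
Check each clause:
  1. (v10 ∨ ¬v9 ∨ v2) — v10 is true.
  2. (¬v1 ∨ ¬v7 ∨ ¬v4) — ¬v1 is true.
  3. (¬v10 ∨ ¬v1 ∨ ¬v3) — ¬v3 is true.
  4. (v5 ∨ v10 ∨ v9) — v10 is true.
  5. (v11 ∨ ¬v9 ∨ v4) — v11 is true.
  6. (v8 ∨ v7 ∨ ¬v5) — v7 is true.
  7. (¬v10 ∨ v7) — v7 is true.
  8. (¬v11 ∨ ¬v8 ∨ v2) — ¬v8 is true.
  9. (¬v1 ∨ v6 ∨ v3) — ¬v1 is true.
  10. (v7 ∨ v6 ∨ ¬v8) — ¬v8 is true.
  11. (v2 ∨ ¬v6) — ¬v6 is true.
  12. (¬v8 ∨ ¬v10) — ¬v8 is true.
  13. (v2 ∨ ¬v3 ∨ ¬v7) — ¬v3 is true.
  14. (¬v8 ∨ ¬v11 ∨ ¬v1) — ¬v8 is true.
  15. (¬v8 ∨ ¬v5 ∨ ¬v7) — ¬v8 is true.
  16. (v10 ∨ v9 ∨ ¬v7) — v10 is true.
  17. (v8 ∨ ¬v10 ∨ ¬v9) — ¬v9 is true.
  18. (¬v2 ∨ v6 ∨ ¬v7) — ¬v2 is true.
  19. (v7 ∨ v9 ∨ v11) — v11 is true.
  20. (¬v3 ∨ ¬v11) — ¬v3 is true.
  21. (¬v5 ∨ v7 ∨ ¬v3) — ¬v3 is true.
  22. (¬v6 ∨ ¬v3 ∨ ¬v2) — ¬v6 is true.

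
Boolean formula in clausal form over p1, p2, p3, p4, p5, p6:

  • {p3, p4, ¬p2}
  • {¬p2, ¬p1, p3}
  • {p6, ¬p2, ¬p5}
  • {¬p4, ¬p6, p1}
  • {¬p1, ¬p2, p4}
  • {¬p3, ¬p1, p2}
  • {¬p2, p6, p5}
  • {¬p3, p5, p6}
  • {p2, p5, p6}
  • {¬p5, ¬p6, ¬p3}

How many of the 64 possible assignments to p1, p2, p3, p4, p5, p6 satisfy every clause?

Split on p2, then p6.
  p2=T, p6=T: remaining (p1,p3,p4,p5) ∈ {(F,T,F,F); (T,T,T,F)} — 2.
  p2=T, p6=F: a clause becomes empty — 0.
  p2=F, p6=T: 7 of the 16 assignments to (p1,p3,p4,p5) work.
  p2=F, p6=F: p4 free; 3 ways for (p1,p3,p5) × 2^1 = 6.
Total: 2 + 0 + 7 + 6 = 15.

15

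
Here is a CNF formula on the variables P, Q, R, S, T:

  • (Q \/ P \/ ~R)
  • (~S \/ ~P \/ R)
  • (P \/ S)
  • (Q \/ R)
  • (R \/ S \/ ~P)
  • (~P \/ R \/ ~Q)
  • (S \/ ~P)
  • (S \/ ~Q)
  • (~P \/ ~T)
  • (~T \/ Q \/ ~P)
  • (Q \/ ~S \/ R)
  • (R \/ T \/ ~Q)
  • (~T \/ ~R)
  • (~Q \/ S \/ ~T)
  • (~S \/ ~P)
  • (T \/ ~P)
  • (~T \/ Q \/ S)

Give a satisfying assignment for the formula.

Branch on P: take P = False.
  then S is forced to True.
Branch on Q: take Q = True.
Set R = False and propagate.
  then T is forced to True.
Check each clause:
  1. (Q \/ P \/ ~R) — Q is true.
  2. (~S \/ ~P \/ R) — ~P is true.
  3. (P \/ S) — S is true.
  4. (Q \/ R) — Q is true.
  5. (S \/ ~P \/ R) — S is true.
  6. (~Q \/ ~P \/ R) — ~P is true.
  7. (~P \/ S) — S is true.
  8. (~Q \/ S) — S is true.
  9. (~T \/ ~P) — ~P is true.
  10. (~T \/ Q \/ ~P) — Q is true.
  11. (~S \/ R \/ Q) — Q is true.
  12. (T \/ R \/ ~Q) — T is true.
  13. (~R \/ ~T) — ~R is true.
  14. (~Q \/ S \/ ~T) — S is true.
  15. (~S \/ ~P) — ~P is true.
  16. (~P \/ T) — T is true.
  17. (Q \/ S \/ ~T) — Q is true.

P=F  Q=T  R=F  S=T  T=T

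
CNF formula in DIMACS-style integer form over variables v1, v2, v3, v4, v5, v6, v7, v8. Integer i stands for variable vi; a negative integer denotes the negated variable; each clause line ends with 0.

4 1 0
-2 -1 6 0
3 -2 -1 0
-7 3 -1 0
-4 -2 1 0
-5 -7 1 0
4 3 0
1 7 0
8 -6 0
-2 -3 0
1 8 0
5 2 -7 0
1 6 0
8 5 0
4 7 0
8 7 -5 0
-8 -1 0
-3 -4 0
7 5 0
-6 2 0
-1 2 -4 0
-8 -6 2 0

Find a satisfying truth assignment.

v1 = True, v2 = False, v3 = True, v4 = False, v5 = True, v6 = False, v7 = True, v8 = False

Check each clause:
  1. (v4 || v1) — v1 is true.
  2. (v6 || !v2 || !v1) — !v2 is true.
  3. (!v2 || v3 || !v1) — v3 is true.
  4. (v3 || !v7 || !v1) — v3 is true.
  5. (!v2 || !v4 || v1) — v1 is true.
  6. (!v7 || v1 || !v5) — v1 is true.
  7. (v4 || v3) — v3 is true.
  8. (v7 || v1) — v1 is true.
  9. (!v6 || v8) — !v6 is true.
  10. (!v3 || !v2) — !v2 is true.
  11. (v8 || v1) — v1 is true.
  12. (v2 || v5 || !v7) — v5 is true.
  13. (v1 || v6) — v1 is true.
  14. (v5 || v8) — v5 is true.
  15. (v4 || v7) — v7 is true.
  16. (v8 || !v5 || v7) — v7 is true.
  17. (!v1 || !v8) — !v8 is true.
  18. (!v3 || !v4) — !v4 is true.
  19. (v7 || v5) — v5 is true.
  20. (v2 || !v6) — !v6 is true.
  21. (!v4 || v2 || !v1) — !v4 is true.
  22. (!v8 || v2 || !v6) — !v8 is true.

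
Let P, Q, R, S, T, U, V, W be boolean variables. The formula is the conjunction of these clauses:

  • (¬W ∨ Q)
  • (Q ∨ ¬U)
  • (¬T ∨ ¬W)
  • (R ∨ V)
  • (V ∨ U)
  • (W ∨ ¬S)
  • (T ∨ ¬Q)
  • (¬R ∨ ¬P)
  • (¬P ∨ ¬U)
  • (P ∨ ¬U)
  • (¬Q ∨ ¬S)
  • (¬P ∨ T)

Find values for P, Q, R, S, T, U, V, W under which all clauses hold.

S occurs only negated in the remaining clauses — set S = False.
V occurs only positively in the remaining clauses — set V = True.
Try P = False.
  then U is forced to False.
Try Q = False.
  then W is forced to False.
R, T are now unconstrained; take R = True, T = False.
Every clause has at least one true literal under this assignment.

P=F, Q=F, R=T, S=F, T=F, U=F, V=T, W=F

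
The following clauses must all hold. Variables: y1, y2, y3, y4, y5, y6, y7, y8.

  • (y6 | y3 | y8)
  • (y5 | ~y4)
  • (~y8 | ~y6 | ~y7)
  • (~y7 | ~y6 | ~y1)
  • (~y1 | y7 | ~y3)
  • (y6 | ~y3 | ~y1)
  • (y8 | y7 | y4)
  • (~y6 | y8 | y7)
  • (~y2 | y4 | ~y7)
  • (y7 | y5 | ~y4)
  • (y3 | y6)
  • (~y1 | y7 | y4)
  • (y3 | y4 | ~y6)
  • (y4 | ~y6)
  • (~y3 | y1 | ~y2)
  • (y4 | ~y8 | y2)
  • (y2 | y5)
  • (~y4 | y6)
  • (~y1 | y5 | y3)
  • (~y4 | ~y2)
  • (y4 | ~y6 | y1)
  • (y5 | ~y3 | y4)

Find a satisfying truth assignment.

y1 = F  y2 = F  y3 = T  y4 = T  y5 = T  y6 = T  y7 = T  y8 = F

Check each clause:
  1. (y8 | y6 | y3) — y3 is true.
  2. (y5 | ~y4) — y5 is true.
  3. (~y7 | ~y8 | ~y6) — ~y8 is true.
  4. (~y6 | ~y1 | ~y7) — ~y1 is true.
  5. (y7 | ~y1 | ~y3) — ~y1 is true.
  6. (y6 | ~y3 | ~y1) — y6 is true.
  7. (y8 | y7 | y4) — y4 is true.
  8. (~y6 | y8 | y7) — y7 is true.
  9. (~y2 | y4 | ~y7) — y4 is true.
  10. (y7 | y5 | ~y4) — y5 is true.
  11. (y3 | y6) — y3 is true.
  12. (y7 | y4 | ~y1) — y4 is true.
  13. (~y6 | y3 | y4) — y3 is true.
  14. (y4 | ~y6) — y4 is true.
  15. (~y3 | y1 | ~y2) — ~y2 is true.
  16. (~y8 | y4 | y2) — ~y8 is true.
  17. (y5 | y2) — y5 is true.
  18. (~y4 | y6) — y6 is true.
  19. (~y1 | y3 | y5) — y3 is true.
  20. (~y2 | ~y4) — ~y2 is true.
  21. (y4 | ~y6 | y1) — y4 is true.
  22. (y5 | ~y3 | y4) — y5 is true.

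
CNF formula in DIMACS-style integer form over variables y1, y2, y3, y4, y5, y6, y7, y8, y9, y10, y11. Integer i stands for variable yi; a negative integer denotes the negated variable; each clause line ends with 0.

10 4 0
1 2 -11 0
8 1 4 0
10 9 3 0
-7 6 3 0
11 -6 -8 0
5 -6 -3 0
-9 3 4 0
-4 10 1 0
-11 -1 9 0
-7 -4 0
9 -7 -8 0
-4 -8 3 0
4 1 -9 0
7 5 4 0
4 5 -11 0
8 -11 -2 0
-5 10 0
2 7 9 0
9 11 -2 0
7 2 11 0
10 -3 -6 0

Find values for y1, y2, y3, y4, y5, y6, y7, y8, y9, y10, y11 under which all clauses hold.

y10 occurs only positively in the remaining clauses — set y10 = True.
Try y1 = True.
Branch on y2: take y2 = False.
Try y3 = True.
For the remaining variables, y4 = False, y5 = True, y6 = False, y7 = True, y8 = False, y9 = False, y11 = False works.
Every clause has at least one true literal under this assignment.

y1=T, y2=F, y3=T, y4=F, y5=T, y6=F, y7=T, y8=F, y9=F, y10=T, y11=F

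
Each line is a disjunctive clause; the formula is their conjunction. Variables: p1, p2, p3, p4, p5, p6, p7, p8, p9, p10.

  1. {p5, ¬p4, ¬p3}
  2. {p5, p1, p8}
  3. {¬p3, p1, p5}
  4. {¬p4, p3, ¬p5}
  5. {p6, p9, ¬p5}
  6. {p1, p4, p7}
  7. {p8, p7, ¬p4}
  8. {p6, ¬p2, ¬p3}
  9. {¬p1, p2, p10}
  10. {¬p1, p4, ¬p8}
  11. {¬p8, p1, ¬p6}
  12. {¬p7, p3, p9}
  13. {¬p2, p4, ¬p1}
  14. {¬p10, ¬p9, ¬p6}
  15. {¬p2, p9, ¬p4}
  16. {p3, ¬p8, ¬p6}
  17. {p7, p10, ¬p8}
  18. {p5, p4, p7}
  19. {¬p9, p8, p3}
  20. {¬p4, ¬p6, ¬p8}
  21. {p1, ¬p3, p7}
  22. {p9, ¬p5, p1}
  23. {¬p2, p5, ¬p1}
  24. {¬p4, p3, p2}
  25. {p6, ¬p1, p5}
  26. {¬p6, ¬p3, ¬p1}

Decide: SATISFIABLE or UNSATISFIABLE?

Set p1 = True and propagate.
Branch on p2: take p2 = False.
  then p10 is forced to True.
For the remaining variables, p3 = True, p4 = True, p5 = True, p6 = False, p7 = False, p8 = True, p9 = True works.
So p1 = 1  p2 = 0  p3 = 1  p4 = 1  p5 = 1  p6 = 0  p7 = 0  p8 = 1  p9 = 1  p10 = 1 is a satisfying assignment.

SATISFIABLE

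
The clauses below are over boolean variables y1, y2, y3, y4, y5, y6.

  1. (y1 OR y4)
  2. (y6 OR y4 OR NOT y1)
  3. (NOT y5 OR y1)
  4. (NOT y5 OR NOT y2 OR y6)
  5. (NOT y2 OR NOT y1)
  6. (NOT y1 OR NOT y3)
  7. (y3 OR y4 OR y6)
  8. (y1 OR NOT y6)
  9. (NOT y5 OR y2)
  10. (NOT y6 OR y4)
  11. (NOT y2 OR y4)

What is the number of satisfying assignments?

6

The models are:
  y1=0 y2=0 y3=0 y4=1 y5=0 y6=0
  y1=0 y2=0 y3=1 y4=1 y5=0 y6=0
  y1=0 y2=1 y3=0 y4=1 y5=0 y6=0
  y1=0 y2=1 y3=1 y4=1 y5=0 y6=0
  y1=1 y2=0 y3=0 y4=1 y5=0 y6=0
  y1=1 y2=0 y3=0 y4=1 y5=0 y6=1
Count: 6.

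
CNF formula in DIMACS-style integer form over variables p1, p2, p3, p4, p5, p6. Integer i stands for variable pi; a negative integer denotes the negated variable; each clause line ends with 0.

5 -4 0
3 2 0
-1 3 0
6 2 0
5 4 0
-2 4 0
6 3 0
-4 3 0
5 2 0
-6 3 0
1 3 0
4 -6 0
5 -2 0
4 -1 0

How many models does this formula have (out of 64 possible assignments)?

6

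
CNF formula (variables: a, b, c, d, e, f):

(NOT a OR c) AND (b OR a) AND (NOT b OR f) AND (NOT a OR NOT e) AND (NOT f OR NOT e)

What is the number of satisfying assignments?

10

Case analysis on a and b:
  a=1, b=1: remaining (c,d,e,f) ∈ {(1,0,0,1); (1,1,0,1)} — 2.
  a=1, b=0: remaining (c,d,e,f) ∈ {(1,0,0,0); (1,0,0,1); (1,1,0,0); (1,1,0,1)} — 4.
  a=0, b=1: remaining (c,d,e,f) ∈ {(0,0,0,1); (0,1,0,1); (1,0,0,1); (1,1,0,1)} — 4.
  a=0, b=0: a clause becomes empty — 0.
Total: 2 + 4 + 4 + 0 = 10.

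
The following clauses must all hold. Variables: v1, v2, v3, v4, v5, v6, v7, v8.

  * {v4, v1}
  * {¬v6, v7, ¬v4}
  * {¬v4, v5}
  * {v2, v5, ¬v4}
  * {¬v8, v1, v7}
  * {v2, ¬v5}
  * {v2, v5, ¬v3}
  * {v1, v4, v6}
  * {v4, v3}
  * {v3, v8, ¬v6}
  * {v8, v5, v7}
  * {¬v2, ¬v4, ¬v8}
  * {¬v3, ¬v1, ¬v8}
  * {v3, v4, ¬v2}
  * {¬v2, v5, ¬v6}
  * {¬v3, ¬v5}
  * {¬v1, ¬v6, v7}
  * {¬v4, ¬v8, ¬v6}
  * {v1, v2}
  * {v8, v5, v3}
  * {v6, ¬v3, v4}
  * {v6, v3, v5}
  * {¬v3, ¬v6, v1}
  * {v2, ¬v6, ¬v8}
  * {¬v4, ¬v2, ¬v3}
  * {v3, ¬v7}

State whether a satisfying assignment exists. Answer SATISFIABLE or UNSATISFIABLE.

SATISFIABLE

Try v1 = False.
  then v4 is forced to True.
  then v5 is forced to True.
  then v2 is forced to True.
  then v8 is forced to False.
  then v3 is forced to False.
  then v6 is forced to False.
  then v7 is forced to False.
So v1=False, v2=True, v3=False, v4=True, v5=True, v6=False, v7=False, v8=False is a satisfying assignment.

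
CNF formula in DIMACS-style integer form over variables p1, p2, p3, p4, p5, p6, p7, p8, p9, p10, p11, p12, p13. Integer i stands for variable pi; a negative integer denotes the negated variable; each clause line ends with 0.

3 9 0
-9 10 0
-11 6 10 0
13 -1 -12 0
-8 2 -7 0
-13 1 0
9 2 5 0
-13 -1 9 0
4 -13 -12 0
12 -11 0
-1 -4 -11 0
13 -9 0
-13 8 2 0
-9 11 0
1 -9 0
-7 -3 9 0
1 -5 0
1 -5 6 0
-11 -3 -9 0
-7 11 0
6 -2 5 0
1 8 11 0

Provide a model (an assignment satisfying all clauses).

p1 = 1, p2 = 1, p3 = 1, p4 = 0, p5 = 1, p6 = 0, p7 = 0, p8 = 1, p9 = 0, p10 = 0, p11 = 0, p12 = 0, p13 = 0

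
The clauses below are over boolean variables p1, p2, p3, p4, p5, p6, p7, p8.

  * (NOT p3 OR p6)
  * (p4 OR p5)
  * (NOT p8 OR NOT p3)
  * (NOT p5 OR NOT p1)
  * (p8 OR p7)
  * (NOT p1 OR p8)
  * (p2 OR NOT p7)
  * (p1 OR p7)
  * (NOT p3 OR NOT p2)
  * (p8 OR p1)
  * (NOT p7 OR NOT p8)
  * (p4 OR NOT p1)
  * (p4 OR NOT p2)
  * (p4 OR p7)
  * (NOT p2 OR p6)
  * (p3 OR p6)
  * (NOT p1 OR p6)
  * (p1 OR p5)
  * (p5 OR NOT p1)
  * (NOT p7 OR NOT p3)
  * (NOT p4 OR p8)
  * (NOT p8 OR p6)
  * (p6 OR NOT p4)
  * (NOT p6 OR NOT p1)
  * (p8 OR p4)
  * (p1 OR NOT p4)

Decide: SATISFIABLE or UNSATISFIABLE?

UNSATISFIABLE

p1 = True:
  propagation gives p5=False; an empty clause results — contradiction.
p1 = False:
  propagation gives p7=True, p2=True, p3=False, p8=True; an empty clause results — contradiction.
Every branch closes, so no satisfying assignment exists.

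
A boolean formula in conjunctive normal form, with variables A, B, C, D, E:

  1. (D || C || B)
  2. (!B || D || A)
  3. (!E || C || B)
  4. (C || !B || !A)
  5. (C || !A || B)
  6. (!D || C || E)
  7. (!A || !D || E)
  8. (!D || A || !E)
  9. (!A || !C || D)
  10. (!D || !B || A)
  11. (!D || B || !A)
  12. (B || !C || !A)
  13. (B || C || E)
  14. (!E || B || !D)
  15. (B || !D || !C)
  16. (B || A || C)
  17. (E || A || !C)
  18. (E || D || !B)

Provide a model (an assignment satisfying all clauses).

A=True, B=True, C=True, D=True, E=True

Branch on A: take A = True.
The remaining clauses are satisfied by B = True, C = True, D = True, E = True.
Every clause has at least one true literal under this assignment.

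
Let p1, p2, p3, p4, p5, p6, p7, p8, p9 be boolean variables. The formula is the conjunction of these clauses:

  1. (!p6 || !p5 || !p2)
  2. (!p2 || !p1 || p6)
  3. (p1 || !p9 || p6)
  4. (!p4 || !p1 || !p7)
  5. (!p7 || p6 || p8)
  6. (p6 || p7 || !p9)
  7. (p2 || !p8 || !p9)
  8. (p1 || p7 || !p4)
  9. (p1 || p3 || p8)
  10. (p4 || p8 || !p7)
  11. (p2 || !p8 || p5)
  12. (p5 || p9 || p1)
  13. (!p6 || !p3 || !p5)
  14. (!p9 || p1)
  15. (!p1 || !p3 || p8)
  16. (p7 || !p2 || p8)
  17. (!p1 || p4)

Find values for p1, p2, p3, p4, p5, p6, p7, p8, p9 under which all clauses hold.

p1=True, p2=False, p3=False, p4=True, p5=True, p6=False, p7=False, p8=False, p9=False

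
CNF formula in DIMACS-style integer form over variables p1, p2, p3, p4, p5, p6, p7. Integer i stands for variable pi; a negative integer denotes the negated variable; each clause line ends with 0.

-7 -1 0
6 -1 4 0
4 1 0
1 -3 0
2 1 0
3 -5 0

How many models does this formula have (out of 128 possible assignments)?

22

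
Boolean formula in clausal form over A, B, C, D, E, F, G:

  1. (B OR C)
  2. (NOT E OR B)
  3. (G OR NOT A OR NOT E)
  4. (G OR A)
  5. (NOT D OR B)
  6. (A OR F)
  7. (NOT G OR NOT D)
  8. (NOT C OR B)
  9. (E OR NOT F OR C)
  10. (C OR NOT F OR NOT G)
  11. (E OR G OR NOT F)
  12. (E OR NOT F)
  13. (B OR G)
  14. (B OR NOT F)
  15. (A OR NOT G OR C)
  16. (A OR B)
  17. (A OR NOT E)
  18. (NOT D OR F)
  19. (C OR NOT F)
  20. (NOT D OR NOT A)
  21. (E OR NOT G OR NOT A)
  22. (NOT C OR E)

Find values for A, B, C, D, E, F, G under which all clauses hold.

B occurs only positively in the remaining clauses — set B = True.
Pure literal: D appears only negated; assign D = False.
Try A = True.
Branch on C: take C = True.
  then E is forced to True.
  then G is forced to True.
F is now unconstrained; take F = False.
Every clause has at least one true literal under this assignment.
Check each clause:
  1. (B OR C) — B is true.
  2. (B OR NOT E) — B is true.
  3. (G OR NOT A OR NOT E) — G is true.
  4. (A OR G) — A is true.
  5. (B OR NOT D) — B is true.
  6. (A OR F) — A is true.
  7. (NOT G OR NOT D) — NOT D is true.
  8. (NOT C OR B) — B is true.
  9. (NOT F OR C OR E) — NOT F is true.
  10. (NOT G OR C OR NOT F) — NOT F is true.
  11. (NOT F OR G OR E) — NOT F is true.
  12. (E OR NOT F) — NOT F is true.
  13. (B OR G) — B is true.
  14. (NOT F OR B) — B is true.
  15. (A OR NOT G OR C) — A is true.
  16. (B OR A) — A is true.
  17. (NOT E OR A) — A is true.
  18. (F OR NOT D) — NOT D is true.
  19. (NOT F OR C) — NOT F is true.
  20. (NOT A OR NOT D) — NOT D is true.
  21. (NOT A OR E OR NOT G) — E is true.
  22. (NOT C OR E) — E is true.

A=T, B=T, C=T, D=F, E=T, F=F, G=T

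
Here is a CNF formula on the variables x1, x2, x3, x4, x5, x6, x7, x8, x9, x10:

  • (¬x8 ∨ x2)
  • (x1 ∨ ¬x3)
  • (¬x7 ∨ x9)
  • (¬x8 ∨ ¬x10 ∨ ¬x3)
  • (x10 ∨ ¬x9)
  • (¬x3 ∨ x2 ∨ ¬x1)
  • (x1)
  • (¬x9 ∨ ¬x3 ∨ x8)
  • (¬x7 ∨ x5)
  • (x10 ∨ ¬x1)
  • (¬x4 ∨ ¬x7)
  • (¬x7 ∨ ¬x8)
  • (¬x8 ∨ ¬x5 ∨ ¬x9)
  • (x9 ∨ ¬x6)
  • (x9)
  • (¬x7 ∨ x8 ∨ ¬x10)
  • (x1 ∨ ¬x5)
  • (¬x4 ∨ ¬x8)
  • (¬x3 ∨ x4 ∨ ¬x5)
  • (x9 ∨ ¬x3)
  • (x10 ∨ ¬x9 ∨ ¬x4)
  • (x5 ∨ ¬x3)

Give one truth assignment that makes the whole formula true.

The clause (x1) is unit: x1 must be True.
(x10) is a unit clause, so x10 = True.
The clause (x9) is unit: x9 must be True.
x3 occurs only negated in the remaining clauses — set x3 = False.
x7 occurs only negated in the remaining clauses — set x7 = False.
Set x2 = False and propagate.
  then x8 is forced to False.
x4, x5, x6 are now unconstrained; take x4 = True, x5 = False, x6 = False.
Every clause has at least one true literal under this assignment.
Check each clause:
  1. (x2 ∨ ¬x8) — ¬x8 is true.
  2. (x1 ∨ ¬x3) — x1 is true.
  3. (¬x7 ∨ x9) — x9 is true.
  4. (¬x10 ∨ ¬x3 ∨ ¬x8) — ¬x8 is true.
  5. (¬x9 ∨ x10) — x10 is true.
  6. (¬x3 ∨ x2 ∨ ¬x1) — ¬x3 is true.
  7. (x1) — x1 is true.
  8. (x8 ∨ ¬x9 ∨ ¬x3) — ¬x3 is true.
  9. (¬x7 ∨ x5) — ¬x7 is true.
  10. (¬x1 ∨ x10) — x10 is true.
  11. (¬x4 ∨ ¬x7) — ¬x7 is true.
  12. (¬x7 ∨ ¬x8) — ¬x8 is true.
  13. (¬x5 ∨ ¬x8 ∨ ¬x9) — ¬x8 is true.
  14. (¬x6 ∨ x9) — x9 is true.
  15. (x9) — x9 is true.
  16. (x8 ∨ ¬x7 ∨ ¬x10) — ¬x7 is true.
  17. (¬x5 ∨ x1) — x1 is true.
  18. (¬x4 ∨ ¬x8) — ¬x8 is true.
  19. (x4 ∨ ¬x5 ∨ ¬x3) — ¬x5 is true.
  20. (¬x3 ∨ x9) — x9 is true.
  21. (x10 ∨ ¬x4 ∨ ¬x9) — x10 is true.
  22. (x5 ∨ ¬x3) — ¬x3 is true.

x1=T, x2=F, x3=F, x4=T, x5=F, x6=F, x7=F, x8=F, x9=T, x10=T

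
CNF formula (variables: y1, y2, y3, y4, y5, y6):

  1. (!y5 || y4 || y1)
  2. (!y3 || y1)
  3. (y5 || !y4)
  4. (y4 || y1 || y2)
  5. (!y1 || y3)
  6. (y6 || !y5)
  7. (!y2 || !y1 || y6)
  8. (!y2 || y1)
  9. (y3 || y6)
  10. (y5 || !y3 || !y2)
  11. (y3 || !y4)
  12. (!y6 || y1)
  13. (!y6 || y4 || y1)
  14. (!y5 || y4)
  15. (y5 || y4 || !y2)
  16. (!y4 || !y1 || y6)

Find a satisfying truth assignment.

y1=True, y2=False, y3=True, y4=True, y5=True, y6=True

Set y1 = True and propagate.
  then y3 is forced to True.
The remaining clauses are satisfied by y2 = False, y4 = True, y5 = True, y6 = True.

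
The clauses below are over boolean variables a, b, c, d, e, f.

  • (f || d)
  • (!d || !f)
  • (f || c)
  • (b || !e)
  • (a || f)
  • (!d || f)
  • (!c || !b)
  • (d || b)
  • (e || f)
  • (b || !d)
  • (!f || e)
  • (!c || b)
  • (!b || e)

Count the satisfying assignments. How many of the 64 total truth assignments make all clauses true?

The models are:
  a=F b=T c=F d=F e=T f=T
  a=T b=T c=F d=F e=T f=T
Count: 2.

2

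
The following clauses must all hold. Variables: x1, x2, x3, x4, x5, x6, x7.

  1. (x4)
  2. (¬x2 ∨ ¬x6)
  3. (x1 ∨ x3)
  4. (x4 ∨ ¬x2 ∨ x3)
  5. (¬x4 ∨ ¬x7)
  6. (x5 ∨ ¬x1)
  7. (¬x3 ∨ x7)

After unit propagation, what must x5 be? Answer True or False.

(x4) stands alone — x4 = True.
(¬x4 ∨ ¬x7): since x4 = True, the clause reduces to (¬x7). x7 = False.
From (x7 ∨ ¬x3) and x7 = False: x3 = False.
(x1 ∨ x3) with x3 = False leaves only x1, so x1 = True.
In (¬x1 ∨ x5), ¬x1 is now false; x5 must hold, so x5 = True.

True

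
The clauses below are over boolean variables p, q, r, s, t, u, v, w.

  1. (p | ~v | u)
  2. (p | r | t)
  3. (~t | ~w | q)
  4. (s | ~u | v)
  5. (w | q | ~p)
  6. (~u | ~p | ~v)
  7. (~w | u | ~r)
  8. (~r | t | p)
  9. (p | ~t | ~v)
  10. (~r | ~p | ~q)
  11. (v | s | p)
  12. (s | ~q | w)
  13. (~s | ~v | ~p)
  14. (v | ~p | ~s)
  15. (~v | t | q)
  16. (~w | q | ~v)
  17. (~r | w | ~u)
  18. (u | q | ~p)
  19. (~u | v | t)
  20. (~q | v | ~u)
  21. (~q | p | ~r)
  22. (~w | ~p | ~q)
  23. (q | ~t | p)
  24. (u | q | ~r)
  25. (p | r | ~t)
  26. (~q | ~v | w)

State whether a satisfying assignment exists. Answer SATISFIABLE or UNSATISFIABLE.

UNSATISFIABLE

p = True:
  q = True:
    propagation gives r=False, w=False, s=True, v=False; an empty clause results — contradiction.
  q = False:
    propagation gives w=True, t=False, v=False, s=False; an empty clause results — contradiction.
p = False:
  q = True:
    propagation gives r=False, t=True; an empty clause results — contradiction.
  q = False:
    propagation gives t=False, r=True; an empty clause results — contradiction.
Every branch closes, so no satisfying assignment exists.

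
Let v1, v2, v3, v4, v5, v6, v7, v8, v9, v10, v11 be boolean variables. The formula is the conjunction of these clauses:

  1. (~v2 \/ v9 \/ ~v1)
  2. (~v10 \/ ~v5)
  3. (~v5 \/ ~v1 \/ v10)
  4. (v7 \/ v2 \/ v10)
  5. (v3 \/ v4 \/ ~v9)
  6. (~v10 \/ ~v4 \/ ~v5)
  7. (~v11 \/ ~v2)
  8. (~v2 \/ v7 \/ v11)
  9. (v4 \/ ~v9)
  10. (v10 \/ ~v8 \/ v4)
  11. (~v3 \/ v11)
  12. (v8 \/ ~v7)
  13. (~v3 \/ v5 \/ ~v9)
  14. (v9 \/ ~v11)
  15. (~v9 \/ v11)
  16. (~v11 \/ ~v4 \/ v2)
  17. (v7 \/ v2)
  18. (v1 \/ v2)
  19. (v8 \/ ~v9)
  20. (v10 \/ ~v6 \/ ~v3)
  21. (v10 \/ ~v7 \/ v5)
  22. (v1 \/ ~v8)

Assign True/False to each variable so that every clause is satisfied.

v6 occurs only negated in the remaining clauses — set v6 = False.
Try v1 = True.
Set v2 = False and propagate.
  then v7 is forced to True.
  then v8 is forced to True.
The remaining clauses are satisfied by v3 = False, v4 = False, v5 = False, v9 = False, v10 = True, v11 = False.

v1 = True, v2 = False, v3 = False, v4 = False, v5 = False, v6 = False, v7 = True, v8 = True, v9 = False, v10 = True, v11 = False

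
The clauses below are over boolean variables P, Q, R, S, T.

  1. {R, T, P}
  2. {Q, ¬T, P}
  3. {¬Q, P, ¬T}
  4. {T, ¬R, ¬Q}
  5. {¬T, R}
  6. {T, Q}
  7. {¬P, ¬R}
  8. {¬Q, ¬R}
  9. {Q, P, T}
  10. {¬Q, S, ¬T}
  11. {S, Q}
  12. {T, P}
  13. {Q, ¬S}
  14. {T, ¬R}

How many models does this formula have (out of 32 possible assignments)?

2

Satisfying assignments:
  P=T Q=T R=F S=F T=F
  P=T Q=T R=F S=T T=F
Count: 2.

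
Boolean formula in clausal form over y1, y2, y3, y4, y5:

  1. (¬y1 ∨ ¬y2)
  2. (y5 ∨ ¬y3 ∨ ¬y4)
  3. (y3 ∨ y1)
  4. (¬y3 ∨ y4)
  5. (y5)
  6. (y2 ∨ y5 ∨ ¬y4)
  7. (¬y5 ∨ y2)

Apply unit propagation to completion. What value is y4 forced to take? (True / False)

True

(y5) stands alone — y5 = True.
From (¬y5 ∨ y2) and y5 = True: y2 = True.
From (¬y2 ∨ ¬y1) and y2 = True: y1 = False.
In (y3 ∨ y1), y1 is now false; y3 must hold, so y3 = True.
(y4 ∨ ¬y3): since y3 = True, the clause reduces to (y4). y4 = True.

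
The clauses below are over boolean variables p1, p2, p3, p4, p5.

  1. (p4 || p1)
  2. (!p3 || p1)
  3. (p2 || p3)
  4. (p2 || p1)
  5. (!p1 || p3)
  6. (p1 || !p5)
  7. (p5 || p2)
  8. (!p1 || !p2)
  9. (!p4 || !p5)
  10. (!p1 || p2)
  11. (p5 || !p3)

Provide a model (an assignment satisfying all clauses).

p1=F, p2=T, p3=F, p4=T, p5=F

Set p1 = False and propagate.
  then p4 is forced to True.
  then p3 is forced to False.
  then p2 is forced to True.
  then p5 is forced to False.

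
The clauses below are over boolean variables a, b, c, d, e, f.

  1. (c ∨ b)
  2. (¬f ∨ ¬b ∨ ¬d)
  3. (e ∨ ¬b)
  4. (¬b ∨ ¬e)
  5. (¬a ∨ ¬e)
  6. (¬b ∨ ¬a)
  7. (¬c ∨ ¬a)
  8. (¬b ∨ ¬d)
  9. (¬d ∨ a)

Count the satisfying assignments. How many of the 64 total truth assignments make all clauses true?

4

Satisfying assignments:
  a=F b=F c=T d=F e=F f=F
  a=F b=F c=T d=F e=F f=T
  a=F b=F c=T d=F e=T f=F
  a=F b=F c=T d=F e=T f=T
That's 4 in total.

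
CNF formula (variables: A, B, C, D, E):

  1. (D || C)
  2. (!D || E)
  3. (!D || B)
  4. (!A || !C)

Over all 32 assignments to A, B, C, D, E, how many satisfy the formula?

The models are:
  A=0 B=0 C=1 D=0 E=0
  A=0 B=0 C=1 D=0 E=1
  A=0 B=1 C=0 D=1 E=1
  A=0 B=1 C=1 D=0 E=0
  A=0 B=1 C=1 D=0 E=1
  A=0 B=1 C=1 D=1 E=1
  A=1 B=1 C=0 D=1 E=1
That's 7 in total.

7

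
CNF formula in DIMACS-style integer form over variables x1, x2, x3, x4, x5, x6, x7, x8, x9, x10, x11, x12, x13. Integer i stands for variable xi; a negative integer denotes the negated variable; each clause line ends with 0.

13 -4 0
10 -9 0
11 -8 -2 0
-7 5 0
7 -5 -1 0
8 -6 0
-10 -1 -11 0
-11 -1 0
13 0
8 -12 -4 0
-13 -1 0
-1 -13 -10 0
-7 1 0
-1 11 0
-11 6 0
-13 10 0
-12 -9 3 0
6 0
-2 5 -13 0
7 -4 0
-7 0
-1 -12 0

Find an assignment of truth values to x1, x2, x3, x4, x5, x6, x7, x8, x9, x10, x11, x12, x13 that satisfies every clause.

x1=False  x2=False  x3=True  x4=False  x5=True  x6=True  x7=False  x8=True  x9=False  x10=True  x11=True  x12=True  x13=True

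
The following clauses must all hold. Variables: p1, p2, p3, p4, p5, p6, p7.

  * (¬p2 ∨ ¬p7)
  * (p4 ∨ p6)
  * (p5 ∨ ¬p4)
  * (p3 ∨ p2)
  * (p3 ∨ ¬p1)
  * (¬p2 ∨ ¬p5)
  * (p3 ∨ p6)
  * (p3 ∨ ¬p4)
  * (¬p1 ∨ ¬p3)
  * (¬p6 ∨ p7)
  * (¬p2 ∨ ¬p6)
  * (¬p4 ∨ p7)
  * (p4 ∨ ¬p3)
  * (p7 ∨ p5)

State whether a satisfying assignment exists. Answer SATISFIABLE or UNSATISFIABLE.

SATISFIABLE

Pure literal: p1 appears only negated; assign p1 = False.
Set p2 = False and propagate.
  then p3 is forced to True.
  then p4 is forced to True.
  then p5 is forced to True.
  then p7 is forced to True.
p6 is now unconstrained; take p6 = False.
So p1=0, p2=0, p3=1, p4=1, p5=1, p6=0, p7=1 is a satisfying assignment.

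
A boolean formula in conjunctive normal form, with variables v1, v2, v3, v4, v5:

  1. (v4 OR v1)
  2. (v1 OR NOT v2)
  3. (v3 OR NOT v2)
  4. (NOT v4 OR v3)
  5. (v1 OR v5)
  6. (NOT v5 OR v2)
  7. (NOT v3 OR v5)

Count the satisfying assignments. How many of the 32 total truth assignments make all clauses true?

3

The models are:
  v1=1 v2=0 v3=0 v4=0 v5=0
  v1=1 v2=1 v3=1 v4=0 v5=1
  v1=1 v2=1 v3=1 v4=1 v5=1
That's 3 in total.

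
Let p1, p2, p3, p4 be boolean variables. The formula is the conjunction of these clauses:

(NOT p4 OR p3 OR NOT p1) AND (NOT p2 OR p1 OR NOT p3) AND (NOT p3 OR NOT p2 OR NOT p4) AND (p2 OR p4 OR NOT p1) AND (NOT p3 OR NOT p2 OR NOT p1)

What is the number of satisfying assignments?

8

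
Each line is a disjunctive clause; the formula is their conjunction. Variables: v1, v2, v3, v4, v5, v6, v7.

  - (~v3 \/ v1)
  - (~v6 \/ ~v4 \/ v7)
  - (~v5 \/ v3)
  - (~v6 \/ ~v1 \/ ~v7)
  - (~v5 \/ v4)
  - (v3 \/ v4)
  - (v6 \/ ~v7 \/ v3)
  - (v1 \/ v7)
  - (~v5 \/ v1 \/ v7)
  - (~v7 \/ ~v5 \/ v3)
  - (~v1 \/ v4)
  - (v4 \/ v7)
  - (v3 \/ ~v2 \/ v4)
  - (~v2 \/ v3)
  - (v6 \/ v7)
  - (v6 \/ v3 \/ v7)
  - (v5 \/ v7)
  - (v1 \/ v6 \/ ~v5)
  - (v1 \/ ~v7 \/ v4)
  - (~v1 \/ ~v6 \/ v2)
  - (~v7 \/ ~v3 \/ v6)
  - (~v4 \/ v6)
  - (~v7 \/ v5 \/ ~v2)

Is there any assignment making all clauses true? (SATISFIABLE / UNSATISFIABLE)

SATISFIABLE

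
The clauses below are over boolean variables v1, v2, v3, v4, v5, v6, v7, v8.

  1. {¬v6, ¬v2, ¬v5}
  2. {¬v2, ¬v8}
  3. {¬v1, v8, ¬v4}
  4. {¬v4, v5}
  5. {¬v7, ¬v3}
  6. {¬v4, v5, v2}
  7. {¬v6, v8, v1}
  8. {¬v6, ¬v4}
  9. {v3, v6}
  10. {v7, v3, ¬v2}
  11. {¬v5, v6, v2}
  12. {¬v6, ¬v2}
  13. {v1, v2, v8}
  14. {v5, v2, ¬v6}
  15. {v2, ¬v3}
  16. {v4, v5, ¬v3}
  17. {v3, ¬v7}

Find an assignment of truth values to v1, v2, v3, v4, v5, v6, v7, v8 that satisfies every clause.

Set v1 = False and propagate.
Branch on v2: take v2 = True.
  then v8 is forced to False.
  then v6 is forced to False.
  then v3 is forced to True.
  then v7 is forced to False.
For the remaining variables, v4 = False, v5 = True works.
Every clause has at least one true literal under this assignment.

v1 = False, v2 = True, v3 = True, v4 = False, v5 = True, v6 = False, v7 = False, v8 = False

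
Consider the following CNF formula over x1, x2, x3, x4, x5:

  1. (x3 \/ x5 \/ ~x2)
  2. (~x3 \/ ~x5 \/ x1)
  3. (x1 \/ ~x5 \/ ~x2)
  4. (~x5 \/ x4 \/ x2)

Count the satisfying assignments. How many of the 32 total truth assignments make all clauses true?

Case analysis on x5 and x2:
  x5=T, x2=T: remaining (x1,x3,x4) ∈ {(T,F,F); (T,F,T); (T,T,F); (T,T,T)} — 4.
  x5=T, x2=F: remaining (x1,x3,x4) ∈ {(F,F,T); (T,F,T); (T,T,T)} — 3.
  x5=F, x2=T: remaining (x1,x3,x4) ∈ {(F,T,F); (F,T,T); (T,T,F); (T,T,T)} — 4.
  x5=F, x2=F: x1, x3, x4 free → 2^3 = 8.
Total: 4 + 3 + 4 + 8 = 19.

19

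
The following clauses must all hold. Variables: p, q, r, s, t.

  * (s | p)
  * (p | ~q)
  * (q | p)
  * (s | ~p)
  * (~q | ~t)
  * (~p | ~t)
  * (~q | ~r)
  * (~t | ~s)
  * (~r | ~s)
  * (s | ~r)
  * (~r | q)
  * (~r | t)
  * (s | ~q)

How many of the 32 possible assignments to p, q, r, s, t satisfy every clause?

Satisfying assignments:
  p=1 q=0 r=0 s=1 t=0
  p=1 q=1 r=0 s=1 t=0
That's 2 in total.

2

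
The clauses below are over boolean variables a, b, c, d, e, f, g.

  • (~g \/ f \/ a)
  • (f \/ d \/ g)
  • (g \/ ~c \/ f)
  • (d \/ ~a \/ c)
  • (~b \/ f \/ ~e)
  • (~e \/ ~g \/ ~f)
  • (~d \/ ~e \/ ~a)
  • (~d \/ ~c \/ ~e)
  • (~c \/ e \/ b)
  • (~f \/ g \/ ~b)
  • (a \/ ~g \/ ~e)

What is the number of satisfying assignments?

27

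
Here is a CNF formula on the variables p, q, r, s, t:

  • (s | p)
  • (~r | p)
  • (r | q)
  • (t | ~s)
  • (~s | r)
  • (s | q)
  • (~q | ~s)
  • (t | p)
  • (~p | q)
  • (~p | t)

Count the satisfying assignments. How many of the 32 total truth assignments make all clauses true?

Satisfying assignments:
  p=T q=T r=F s=F t=T
  p=T q=T r=T s=F t=T
That's 2 in total.

2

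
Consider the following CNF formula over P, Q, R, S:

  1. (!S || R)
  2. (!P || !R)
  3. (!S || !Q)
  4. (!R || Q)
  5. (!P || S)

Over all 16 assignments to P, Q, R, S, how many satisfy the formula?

3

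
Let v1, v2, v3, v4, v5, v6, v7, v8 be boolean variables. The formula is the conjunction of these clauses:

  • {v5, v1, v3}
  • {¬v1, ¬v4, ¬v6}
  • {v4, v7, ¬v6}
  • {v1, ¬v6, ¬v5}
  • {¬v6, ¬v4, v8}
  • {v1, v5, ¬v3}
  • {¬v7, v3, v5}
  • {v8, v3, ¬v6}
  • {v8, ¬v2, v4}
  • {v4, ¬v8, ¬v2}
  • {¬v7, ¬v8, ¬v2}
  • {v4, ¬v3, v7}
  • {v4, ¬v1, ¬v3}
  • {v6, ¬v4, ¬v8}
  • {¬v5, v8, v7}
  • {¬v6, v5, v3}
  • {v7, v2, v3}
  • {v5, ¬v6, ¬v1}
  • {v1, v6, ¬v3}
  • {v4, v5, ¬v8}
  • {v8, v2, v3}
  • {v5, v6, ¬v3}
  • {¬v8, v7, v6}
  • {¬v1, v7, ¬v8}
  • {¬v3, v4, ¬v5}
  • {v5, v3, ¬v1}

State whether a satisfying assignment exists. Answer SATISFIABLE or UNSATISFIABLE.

SATISFIABLE

Try v1 = True.
For the remaining variables, v2 = False, v3 = False, v4 = False, v5 = True, v6 = False, v7 = True, v8 = True works.
So v1 = True, v2 = False, v3 = False, v4 = False, v5 = True, v6 = False, v7 = True, v8 = True is a satisfying assignment.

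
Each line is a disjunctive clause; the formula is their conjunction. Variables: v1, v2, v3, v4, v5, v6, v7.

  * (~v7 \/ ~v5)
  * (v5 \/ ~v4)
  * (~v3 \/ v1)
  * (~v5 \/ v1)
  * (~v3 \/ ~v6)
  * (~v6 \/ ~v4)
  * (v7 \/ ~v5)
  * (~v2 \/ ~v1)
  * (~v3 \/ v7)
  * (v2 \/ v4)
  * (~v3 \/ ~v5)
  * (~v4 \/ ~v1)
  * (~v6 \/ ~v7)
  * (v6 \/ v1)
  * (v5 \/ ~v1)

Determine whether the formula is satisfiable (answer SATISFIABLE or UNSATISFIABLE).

v3 occurs only negated in the remaining clauses — set v3 = False.
Set v1 = False and propagate.
  then v5 is forced to False.
  then v4 is forced to False.
  then v2 is forced to True.
  then v6 is forced to True.
  then v7 is forced to False.
Every clause has at least one true literal under this assignment.
So v1=F, v2=T, v3=F, v4=F, v5=F, v6=T, v7=F is a satisfying assignment.

SATISFIABLE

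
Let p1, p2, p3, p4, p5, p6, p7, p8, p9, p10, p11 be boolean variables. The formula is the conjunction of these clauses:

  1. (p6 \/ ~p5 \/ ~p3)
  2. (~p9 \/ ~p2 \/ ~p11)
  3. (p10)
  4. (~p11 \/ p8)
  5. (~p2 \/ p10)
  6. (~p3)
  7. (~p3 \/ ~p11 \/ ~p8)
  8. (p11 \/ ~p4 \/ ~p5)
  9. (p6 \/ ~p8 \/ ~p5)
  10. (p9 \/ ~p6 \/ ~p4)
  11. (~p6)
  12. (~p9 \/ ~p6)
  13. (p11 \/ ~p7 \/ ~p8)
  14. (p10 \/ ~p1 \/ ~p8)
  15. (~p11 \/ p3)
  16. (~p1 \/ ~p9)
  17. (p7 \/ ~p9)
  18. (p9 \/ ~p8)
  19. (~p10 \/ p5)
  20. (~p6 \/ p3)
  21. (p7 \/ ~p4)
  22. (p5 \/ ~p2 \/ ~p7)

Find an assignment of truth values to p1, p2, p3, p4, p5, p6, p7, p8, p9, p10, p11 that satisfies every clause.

Unit propagation: (p10) forces p10 = True.
Unit propagation: (~p3) forces p3 = False.
(~p6) is a unit clause, so p6 = False.
Unit propagation: (~p11) forces p11 = False.
(p5) is a unit clause, so p5 = True.
(~p4) is a unit clause, so p4 = False.
(~p8) is a unit clause, so p8 = False.
p1 occurs only negated in the remaining clauses — set p1 = False.
p7 occurs only positively in the remaining clauses — set p7 = True.
p2, p9 are now unconstrained; take p2 = True, p9 = False.

p1=F, p2=T, p3=F, p4=F, p5=T, p6=F, p7=T, p8=F, p9=F, p10=T, p11=F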